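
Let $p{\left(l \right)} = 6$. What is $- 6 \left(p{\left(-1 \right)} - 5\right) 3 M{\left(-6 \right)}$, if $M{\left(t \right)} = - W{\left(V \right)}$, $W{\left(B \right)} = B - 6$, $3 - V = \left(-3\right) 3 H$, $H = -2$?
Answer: $-378$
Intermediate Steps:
$V = -15$ ($V = 3 - \left(-3\right) 3 \left(-2\right) = 3 - \left(-9\right) \left(-2\right) = 3 - 18 = -15$)
$W{\left(B \right)} = -6 + B$ ($W{\left(B \right)} = B - 6 = -6 + B$)
$M{\left(t \right)} = 21$ ($M{\left(t \right)} = - (-6 - 15) = \left(-1\right) \left(-21\right) = 21$)
$- 6 \left(p{\left(-1 \right)} - 5\right) 3 M{\left(-6 \right)} = - 6 \left(6 - 5\right) 3 \cdot 21 = - 6 \cdot 1 \cdot 3 \cdot 21 = \left(-6\right) 3 \cdot 21 = \left(-18\right) 21 = -378$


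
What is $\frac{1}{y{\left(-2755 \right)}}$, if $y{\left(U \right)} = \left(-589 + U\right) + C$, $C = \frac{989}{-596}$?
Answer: $- \frac{596}{1994013} \approx -0.00029889$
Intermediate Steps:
$C = - \frac{989}{596}$ ($C = 989 \left(- \frac{1}{596}\right) = - \frac{989}{596} \approx -1.6594$)
$y{\left(U \right)} = - \frac{352033}{596} + U$ ($y{\left(U \right)} = \left(-589 + U\right) - \frac{989}{596} = - \frac{352033}{596} + U$)
$\frac{1}{y{\left(-2755 \right)}} = \frac{1}{- \frac{352033}{596} - 2755} = \frac{1}{- \frac{1994013}{596}} = - \frac{596}{1994013}$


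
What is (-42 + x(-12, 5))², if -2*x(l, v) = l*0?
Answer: 1764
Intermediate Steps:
x(l, v) = 0 (x(l, v) = -l*0/2 = -½*0 = 0)
(-42 + x(-12, 5))² = (-42 + 0)² = (-42)² = 1764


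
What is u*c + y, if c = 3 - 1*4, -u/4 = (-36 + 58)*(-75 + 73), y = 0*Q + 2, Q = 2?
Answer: -174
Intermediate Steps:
y = 2 (y = 0*2 + 2 = 0 + 2 = 2)
u = 176 (u = -4*(-36 + 58)*(-75 + 73) = -88*(-2) = -4*(-44) = 176)
c = -1 (c = 3 - 4 = -1)
u*c + y = 176*(-1) + 2 = -176 + 2 = -174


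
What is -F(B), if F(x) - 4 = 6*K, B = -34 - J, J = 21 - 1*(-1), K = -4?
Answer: 20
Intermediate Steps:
J = 22 (J = 21 + 1 = 22)
B = -56 (B = -34 - 1*22 = -34 - 22 = -56)
F(x) = -20 (F(x) = 4 + 6*(-4) = 4 - 24 = -20)
-F(B) = -1*(-20) = 20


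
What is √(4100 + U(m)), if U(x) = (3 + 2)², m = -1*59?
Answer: 5*√165 ≈ 64.226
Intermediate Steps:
m = -59
U(x) = 25 (U(x) = 5² = 25)
√(4100 + U(m)) = √(4100 + 25) = √4125 = 5*√165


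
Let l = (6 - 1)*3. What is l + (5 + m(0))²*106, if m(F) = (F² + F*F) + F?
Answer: 2665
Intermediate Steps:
l = 15 (l = 5*3 = 15)
m(F) = F + 2*F² (m(F) = (F² + F²) + F = 2*F² + F = F + 2*F²)
l + (5 + m(0))²*106 = 15 + (5 + 0*(1 + 2*0))²*106 = 15 + (5 + 0*(1 + 0))²*106 = 15 + (5 + 0*1)²*106 = 15 + (5 + 0)²*106 = 15 + 5²*106 = 15 + 25*106 = 15 + 2650 = 2665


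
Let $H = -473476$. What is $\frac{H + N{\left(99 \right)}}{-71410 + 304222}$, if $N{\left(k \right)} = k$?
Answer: $- \frac{473377}{232812} \approx -2.0333$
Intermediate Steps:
$\frac{H + N{\left(99 \right)}}{-71410 + 304222} = \frac{-473476 + 99}{-71410 + 304222} = - \frac{473377}{232812}$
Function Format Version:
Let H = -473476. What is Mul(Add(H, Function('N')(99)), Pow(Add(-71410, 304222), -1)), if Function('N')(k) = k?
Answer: Rational(-473377, 232812) ≈ -2.0333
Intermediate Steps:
Mul(Add(H, Function('N')(99)), Pow(Add(-71410, 304222), -1)) = Mul(Add(-473476, 99), Pow(Add(-71410, 304222), -1)) = Mul(-473377, Pow(232812, -1)) = Mul(-473377, Rational(1, 232812)) = Rational(-473377, 232812)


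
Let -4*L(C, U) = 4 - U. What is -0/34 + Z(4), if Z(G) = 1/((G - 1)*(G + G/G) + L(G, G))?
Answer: 1/15 ≈ 0.066667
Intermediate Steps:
L(C, U) = -1 + U/4 (L(C, U) = -(4 - U)/4 = -1 + U/4)
Z(G) = 1/(-1 + G/4 + (1 + G)*(-1 + G)) (Z(G) = 1/((G - 1)*(G + G/G) + (-1 + G/4)) = 1/((-1 + G)*(G + 1) + (-1 + G/4)) = 1/((-1 + G)*(1 + G) + (-1 + G/4)) = 1/((1 + G)*(-1 + G) + (-1 + G/4)) = 1/(-1 + G/4 + (1 + G)*(-1 + G)))
-0/34 + Z(4) = -0/34 + 4/(-8 + 4 + 4*4²) = -0/34 + 4/(-8 + 4 + 4*16) = -43*0 + 4/(-8 + 4 + 64) = 0 + 4/60 = 0 + 4*(1/60) = 0 + 1/15 = 1/15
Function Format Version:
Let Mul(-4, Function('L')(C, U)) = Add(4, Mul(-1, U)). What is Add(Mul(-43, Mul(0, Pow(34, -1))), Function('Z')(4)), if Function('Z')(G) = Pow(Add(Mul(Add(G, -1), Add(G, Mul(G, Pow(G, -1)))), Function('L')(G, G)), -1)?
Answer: Rational(1, 15) ≈ 0.066667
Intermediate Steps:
Function('L')(C, U) = Add(-1, Mul(Rational(1, 4), U)) (Function('L')(C, U) = Mul(Rational(-1, 4), Add(4, Mul(-1, U))) = Add(-1, Mul(Rational(1, 4), U)))
Function('Z')(G) = Pow(Add(-1, Mul(Rational(1, 4), G), Mul(Add(1, G), Add(-1, G))), -1) (Function('Z')(G) = Pow(Add(Mul(Add(G, -1), Add(G, Mul(G, Pow(G, -1)))), Add(-1, Mul(Rational(1, 4), G))), -1) = Pow(Add(Mul(Add(-1, G), Add(G, 1)), Add(-1, Mul(Rational(1, 4), G))), -1) = Pow(Add(Mul(Add(-1, G), Add(1, G)), Add(-1, Mul(Rational(1, 4), G))), -1) = Pow(Add(Mul(Add(1, G), Add(-1, G)), Add(-1, Mul(Rational(1, 4), G))), -1) = Pow(Add(-1, Mul(Rational(1, 4), G), Mul(Add(1, G), Add(-1, G))), -1))
Add(Mul(-43, Mul(0, Pow(34, -1))), Function('Z')(4)) = Add(Mul(-43, Mul(0, Pow(34, -1))), Mul(4, Pow(Add(-8, 4, Mul(4, Pow(4, 2))), -1))) = Add(Mul(-43, Mul(0, Rational(1, 34))), Mul(4, Pow(Add(-8, 4, Mul(4, 16)), -1))) = Add(Mul(-43, 0), Mul(4, Pow(Add(-8, 4, 64), -1))) = Add(0, Mul(4, Pow(60, -1))) = Add(0, Mul(4, Rational(1, 60))) = Add(0, Rational(1, 15)) = Rational(1, 15)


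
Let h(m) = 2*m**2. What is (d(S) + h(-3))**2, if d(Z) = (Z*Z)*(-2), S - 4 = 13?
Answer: 313600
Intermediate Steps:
S = 17 (S = 4 + 13 = 17)
d(Z) = -2*Z**2 (d(Z) = Z**2*(-2) = -2*Z**2)
(d(S) + h(-3))**2 = (-2*17**2 + 2*(-3)**2)**2 = (-2*289 + 2*9)**2 = (-578 + 18)**2 = (-560)**2 = 313600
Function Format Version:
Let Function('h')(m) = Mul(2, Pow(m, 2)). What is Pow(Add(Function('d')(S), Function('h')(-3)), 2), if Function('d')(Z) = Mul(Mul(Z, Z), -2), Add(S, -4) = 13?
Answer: 313600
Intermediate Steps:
S = 17 (S = Add(4, 13) = 17)
Function('d')(Z) = Mul(-2, Pow(Z, 2)) (Function('d')(Z) = Mul(Pow(Z, 2), -2) = Mul(-2, Pow(Z, 2)))
Pow(Add(Function('d')(S), Function('h')(-3)), 2) = Pow(Add(Mul(-2, Pow(17, 2)), Mul(2, Pow(-3, 2))), 2) = Pow(Add(Mul(-2, 289), Mul(2, 9)), 2) = Pow(Add(-578, 18), 2) = Pow(-560, 2) = 313600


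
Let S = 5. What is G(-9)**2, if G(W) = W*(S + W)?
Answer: 1296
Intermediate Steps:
G(W) = W*(5 + W)
G(-9)**2 = (-9*(5 - 9))**2 = (-9*(-4))**2 = 36**2 = 1296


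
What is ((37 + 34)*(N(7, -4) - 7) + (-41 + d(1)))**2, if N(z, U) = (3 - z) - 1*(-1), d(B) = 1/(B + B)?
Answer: 2253001/4 ≈ 5.6325e+5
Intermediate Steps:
d(B) = 1/(2*B)
N(z, U) = 4 - z (N(z, U) = (3 - z) + 1 = 4 - z)
((37 + 34)*(N(7, -4) - 7) + (-41 + d(1)))**2 = ((37 + 34)*((4 - 1*7) - 7) + (-41 + (1/2)/1))**2 = (71*((4 - 7) - 7) + (-41 + (1/2)*1))**2 = (71*(-3 - 7) + (-41 + 1/2))**2 = (71*(-10) - 81/2)**2 = (-710 - 81/2)**2 = (-1501/2)**2 = 2253001/4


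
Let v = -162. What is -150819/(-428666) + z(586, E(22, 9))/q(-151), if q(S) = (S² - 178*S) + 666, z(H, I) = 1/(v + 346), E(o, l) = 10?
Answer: 698554609393/1985469458840 ≈ 0.35183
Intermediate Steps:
z(H, I) = 1/184 (z(H, I) = 1/(-162 + 346) = 1/184)
q(S) = 666 + S² - 178*S
-150819/(-428666) + z(586, E(22, 9))/q(-151) = -150819/(-428666) + 1/(184*(666 + (-151)² - 178*(-151))) = -150819*(-1/428666) + 1/(184*(666 + 22801 + 26878)) = 150819/428666 + (1/184)/50345 = 150819/428666 + (1/184)*(1/50345) = 150819/428666 + 1/9263480 = 698554609393/1985469458840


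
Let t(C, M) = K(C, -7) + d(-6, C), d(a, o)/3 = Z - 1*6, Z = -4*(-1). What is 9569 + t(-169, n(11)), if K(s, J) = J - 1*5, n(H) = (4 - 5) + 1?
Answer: 9551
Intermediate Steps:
n(H) = 0 (n(H) = -1 + 1 = 0)
Z = 4
K(s, J) = -5 + J (K(s, J) = J - 5 = -5 + J)
d(a, o) = -6 (d(a, o) = 3*(4 - 1*6) = 3*(4 - 6) = 3*(-2) = -6)
t(C, M) = -18 (t(C, M) = (-5 - 7) - 6 = -12 - 6 = -18)
9569 + t(-169, n(11)) = 9569 - 18 = 9551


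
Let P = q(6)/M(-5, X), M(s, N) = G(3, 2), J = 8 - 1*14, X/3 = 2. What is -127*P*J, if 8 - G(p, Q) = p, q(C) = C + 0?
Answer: 4572/5 ≈ 914.40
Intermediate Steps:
X = 6 (X = 3*2 = 6)
q(C) = C
G(p, Q) = 8 - p
J = -6 (J = 8 - 14 = -6)
M(s, N) = 5 (M(s, N) = 8 - 1*3 = 8 - 3 = 5)
P = 6/5 ≈ 1.2000
-127*P*J = -762*(-6)/5 = -127*(-36/5) = 4572/5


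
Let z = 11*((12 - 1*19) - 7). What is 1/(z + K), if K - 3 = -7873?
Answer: -1/8024 ≈ -0.00012463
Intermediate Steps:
K = -7870 (K = 3 - 7873 = -7870)
z = -154 (z = 11*((12 - 19) - 7) = 11*(-7 - 7) = 11*(-14) = -154)
1/(z + K) = 1/(-154 - 7870) = 1/(-8024) = -1/8024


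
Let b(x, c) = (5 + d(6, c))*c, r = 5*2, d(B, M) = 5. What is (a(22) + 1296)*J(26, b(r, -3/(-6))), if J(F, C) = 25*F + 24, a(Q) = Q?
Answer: 888332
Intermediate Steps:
r = 10
b(x, c) = 10*c (b(x, c) = (5 + 5)*c = 10*c)
J(F, C) = 24 + 25*F
(a(22) + 1296)*J(26, b(r, -3/(-6))) = (22 + 1296)*(24 + 25*26) = 1318*(24 + 650) = 1318*674 = 888332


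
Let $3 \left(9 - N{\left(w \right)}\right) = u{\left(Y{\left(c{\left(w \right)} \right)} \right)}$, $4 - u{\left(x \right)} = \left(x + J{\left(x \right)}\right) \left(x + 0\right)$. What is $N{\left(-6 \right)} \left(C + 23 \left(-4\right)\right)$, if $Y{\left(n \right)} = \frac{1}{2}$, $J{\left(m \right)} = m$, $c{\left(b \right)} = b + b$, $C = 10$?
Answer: $- \frac{1927}{3} \approx -642.33$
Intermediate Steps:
$c{\left(b \right)} = 2 b$
$Y{\left(n \right)} = \frac{1}{2}$
$u{\left(x \right)} = 4 - 2 x^{2}$ ($u{\left(x \right)} = 4 - \left(x + x\right) \left(x + 0\right) = 4 - 2 x x = 4 - 2 x^{2}$)
$N{\left(w \right)} = \frac{47}{6}$ ($N{\left(w \right)} = 9 - \frac{4 - \frac{2}{4}}{3} = 9 - \frac{4 - \frac{1}{2}}{3} = 9 - \frac{7}{6} = \frac{47}{6}$)
$N{\left(-6 \right)} \left(C + 23 \left(-4\right)\right) = \frac{47 \left(10 + 23 \left(-4\right)\right)}{6} = \frac{47 \left(10 - 92\right)}{6} = \frac{47}{6} \left(-82\right) = - \frac{1927}{3}$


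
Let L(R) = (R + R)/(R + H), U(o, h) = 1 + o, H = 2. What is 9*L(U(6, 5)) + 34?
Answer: 48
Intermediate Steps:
L(R) = 2*R/(2 + R) (L(R) = (R + R)/(R + 2) = (2*R)/(2 + R) = 2*R/(2 + R))
9*L(U(6, 5)) + 34 = 9*(2*(1 + 6)/(2 + (1 + 6))) + 34 = 9*(2*7/(2 + 7)) + 34 = 9*(2*7/9) + 34 = 9*(2*7*(1/9)) + 34 = 9*(14/9) + 34 = 14 + 34 = 48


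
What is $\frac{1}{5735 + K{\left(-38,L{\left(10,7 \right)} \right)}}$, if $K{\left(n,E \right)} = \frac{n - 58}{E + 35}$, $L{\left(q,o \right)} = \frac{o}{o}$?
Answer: $\frac{3}{17197} \approx 0.00017445$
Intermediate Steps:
$L{\left(q,o \right)} = 1$
$K{\left(n,E \right)} = \frac{-58 + n}{35 + E}$
$\frac{1}{5735 + K{\left(-38,L{\left(10,7 \right)} \right)}} = \frac{1}{5735 + \frac{-58 - 38}{35 + 1}} = \frac{1}{5735 + \frac{1}{36} \left(-96\right)} = \frac{1}{5735 - \frac{8}{3}} = \frac{1}{\frac{17197}{3}} = \frac{3}{17197}$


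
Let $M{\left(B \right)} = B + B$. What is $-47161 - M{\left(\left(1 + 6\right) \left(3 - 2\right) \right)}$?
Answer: $-47175$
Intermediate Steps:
$M{\left(B \right)} = 2 B$
$-47161 - M{\left(\left(1 + 6\right) \left(3 - 2\right) \right)} = -47161 - 2 \left(1 + 6\right) \left(3 - 2\right) = -47161 - 2 \cdot 7 \cdot 1 = -47161 - 2 \cdot 7 = -47161 - 14 = -47175$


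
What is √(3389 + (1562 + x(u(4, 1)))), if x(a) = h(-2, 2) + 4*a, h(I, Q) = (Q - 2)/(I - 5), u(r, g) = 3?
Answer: √4963 ≈ 70.449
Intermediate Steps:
h(I, Q) = (-2 + Q)/(-5 + I)
x(a) = 4*a (x(a) = (-2 + 2)/(-5 - 2) + 4*a = 0/(-7) + 4*a = -⅐*0 + 4*a = 0 + 4*a = 4*a)
√(3389 + (1562 + x(u(4, 1)))) = √(3389 + (1562 + 4*3)) = √(3389 + (1562 + 12)) = √(3389 + 1574) = √4963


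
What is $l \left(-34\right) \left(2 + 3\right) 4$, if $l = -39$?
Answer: $26520$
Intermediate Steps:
$l \left(-34\right) \left(2 + 3\right) 4 = \left(-39\right) \left(-34\right) \left(2 + 3\right) 4 = 1326 \cdot 5 \cdot 4 = 1326 \cdot 20 = 26520$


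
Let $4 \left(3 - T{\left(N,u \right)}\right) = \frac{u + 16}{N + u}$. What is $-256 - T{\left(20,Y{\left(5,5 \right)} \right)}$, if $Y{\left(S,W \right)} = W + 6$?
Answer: $- \frac{32089}{124} \approx -258.78$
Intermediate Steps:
$Y{\left(S,W \right)} = 6 + W$
$T{\left(N,u \right)} = 3 - \frac{16 + u}{4 \left(N + u\right)}$ ($T{\left(N,u \right)} = 3 - \frac{\left(u + 16\right) \frac{1}{N + u}}{4} = 3 - \frac{\left(16 + u\right) \frac{1}{N + u}}{4} = 3 - \frac{\frac{1}{N + u} \left(16 + u\right)}{4} = 3 - \frac{16 + u}{4 \left(N + u\right)}$)
$-256 - T{\left(20,Y{\left(5,5 \right)} \right)} = -256 - \frac{-4 + 3 \cdot 20 + \frac{11 \left(6 + 5\right)}{4}}{20 + \left(6 + 5\right)} = -256 - \frac{-4 + 60 + \frac{11}{4} \cdot 11}{20 + 11} = -256 - \frac{-4 + 60 + \frac{121}{4}}{31} = -256 - \frac{1}{31} \cdot \frac{345}{4} = -256 - \frac{345}{124} = - \frac{32089}{124}$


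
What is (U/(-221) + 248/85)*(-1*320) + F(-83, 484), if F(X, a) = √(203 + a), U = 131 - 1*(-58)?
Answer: -145856/221 + √687 ≈ -633.77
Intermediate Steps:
U = 189 (U = 131 + 58 = 189)
(U/(-221) + 248/85)*(-1*320) + F(-83, 484) = (189/(-221) + 248/85)*(-1*320) + √(203 + 484) = (189*(-1/221) + 248*(1/85))*(-320) + √687 = (-189/221 + 248/85)*(-320) + √687 = (2279/1105)*(-320) + √687 = -145856/221 + √687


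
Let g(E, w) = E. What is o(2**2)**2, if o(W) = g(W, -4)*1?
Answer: 16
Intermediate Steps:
o(W) = W (o(W) = W*1 = W)
o(2**2)**2 = (2**2)**2 = 4**2 = 16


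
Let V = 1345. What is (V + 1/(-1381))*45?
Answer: 83584980/1381 ≈ 60525.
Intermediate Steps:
(V + 1/(-1381))*45 = (1345 + 1/(-1381))*45 = (1345 - 1/1381)*45 = (1857444/1381)*45 = 83584980/1381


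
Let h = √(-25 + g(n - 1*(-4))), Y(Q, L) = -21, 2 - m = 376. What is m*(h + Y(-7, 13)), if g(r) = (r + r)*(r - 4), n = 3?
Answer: 7854 - 374*√17 ≈ 6312.0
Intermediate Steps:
m = -374 (m = 2 - 1*376 = 2 - 376 = -374)
g(r) = 2*r*(-4 + r) (g(r) = (2*r)*(-4 + r) = 2*r*(-4 + r))
h = √17 (h = √(-25 + 2*(3 - 1*(-4))*(-4 + (3 - 1*(-4)))) = √(-25 + 2*(3 + 4)*(-4 + (3 + 4))) = √(-25 + 2*7*(-4 + 7)) = √(-25 + 2*7*3) = √(-25 + 42) = √17 ≈ 4.1231)
m*(h + Y(-7, 13)) = -374*(√17 - 21) = -374*(-21 + √17) = 7854 - 374*√17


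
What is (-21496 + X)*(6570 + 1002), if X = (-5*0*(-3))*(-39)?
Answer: -162767712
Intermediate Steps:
X = 0 (X = (0*(-3))*(-39) = 0*(-39) = 0)
(-21496 + X)*(6570 + 1002) = (-21496 + 0)*(6570 + 1002) = -21496*7572 = -162767712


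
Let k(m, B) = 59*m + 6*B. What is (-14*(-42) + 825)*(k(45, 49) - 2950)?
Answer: -1413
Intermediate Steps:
k(m, B) = 6*B + 59*m
(-14*(-42) + 825)*(k(45, 49) - 2950) = (-14*(-42) + 825)*((6*49 + 59*45) - 2950) = (588 + 825)*((294 + 2655) - 2950) = 1413*(2949 - 2950) = 1413*(-1) = -1413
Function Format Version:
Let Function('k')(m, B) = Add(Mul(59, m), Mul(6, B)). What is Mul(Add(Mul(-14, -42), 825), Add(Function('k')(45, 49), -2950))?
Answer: -1413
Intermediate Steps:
Function('k')(m, B) = Add(Mul(6, B), Mul(59, m))
Mul(Add(Mul(-14, -42), 825), Add(Function('k')(45, 49), -2950)) = Mul(Add(Mul(-14, -42), 825), Add(Add(Mul(6, 49), Mul(59, 45)), -2950)) = Mul(Add(588, 825), Add(Add(294, 2655), -2950)) = Mul(1413, Add(2949, -2950)) = Mul(1413, -1) = -1413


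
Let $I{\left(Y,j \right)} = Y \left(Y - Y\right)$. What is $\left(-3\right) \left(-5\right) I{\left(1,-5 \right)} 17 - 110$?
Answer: $-110$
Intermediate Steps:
$I{\left(Y,j \right)} = 0$ ($I{\left(Y,j \right)} = Y 0 = 0$)
$\left(-3\right) \left(-5\right) I{\left(1,-5 \right)} 17 - 110 = \left(-3\right) \left(-5\right) 0 \cdot 17 - 110 = 15 \cdot 0 \cdot 17 - 110 = 0 \cdot 17 - 110 = 0 - 110 = -110$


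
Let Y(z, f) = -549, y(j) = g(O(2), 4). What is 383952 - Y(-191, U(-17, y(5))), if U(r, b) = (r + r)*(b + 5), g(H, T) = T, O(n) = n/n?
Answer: 384501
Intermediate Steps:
O(n) = 1
y(j) = 4
U(r, b) = 2*r*(5 + b) (U(r, b) = (2*r)*(5 + b) = 2*r*(5 + b))
383952 - Y(-191, U(-17, y(5))) = 383952 - 1*(-549) = 383952 + 549 = 384501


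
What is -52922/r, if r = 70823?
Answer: -52922/70823 ≈ -0.74724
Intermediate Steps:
-52922/r = -52922/70823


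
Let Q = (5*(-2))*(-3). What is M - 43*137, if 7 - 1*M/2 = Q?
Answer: -5937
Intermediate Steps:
Q = 30 (Q = -10*(-3) = 30)
M = -46 (M = 14 - 2*30 = 14 - 60 = -46)
M - 43*137 = -46 - 43*137 = -46 - 5891 = -5937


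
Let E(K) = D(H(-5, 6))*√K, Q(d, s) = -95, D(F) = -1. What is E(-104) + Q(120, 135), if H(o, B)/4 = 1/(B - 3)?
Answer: -95 - 2*I*√26 ≈ -95.0 - 10.198*I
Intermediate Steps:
H(o, B) = 4/(-3 + B) (H(o, B) = 4/(B - 3) = 4/(-3 + B))
E(K) = -√K
E(-104) + Q(120, 135) = -√(-104) - 95 = -2*I*√26 - 95 = -95 - 2*I*√26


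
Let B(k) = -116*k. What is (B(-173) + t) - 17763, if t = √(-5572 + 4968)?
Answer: 2305 + 2*I*√151 ≈ 2305.0 + 24.576*I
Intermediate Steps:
t = 2*I*√151 (t = √(-604) = 2*I*√151 ≈ 24.576*I)
(B(-173) + t) - 17763 = (-116*(-173) + 2*I*√151) - 17763 = (20068 + 2*I*√151) - 17763 = 2305 + 2*I*√151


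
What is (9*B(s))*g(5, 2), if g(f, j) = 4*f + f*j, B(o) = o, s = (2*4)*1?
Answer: 2160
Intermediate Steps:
s = 8 (s = 8*1 = 8)
(9*B(s))*g(5, 2) = (9*8)*(5*(4 + 2)) = 72*(5*6) = 72*30 = 2160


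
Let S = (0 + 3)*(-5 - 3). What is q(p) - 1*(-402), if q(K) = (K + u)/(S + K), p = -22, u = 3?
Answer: 18511/46 ≈ 402.41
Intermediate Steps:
S = -24 (S = 3*(-8) = -24)
q(K) = (3 + K)/(-24 + K) (q(K) = (K + 3)/(-24 + K) = (3 + K)/(-24 + K))
q(p) - 1*(-402) = (3 - 22)/(-24 - 22) - 1*(-402) = -19/(-46) + 402 = -1/46*(-19) + 402 = 19/46 + 402 = 18511/46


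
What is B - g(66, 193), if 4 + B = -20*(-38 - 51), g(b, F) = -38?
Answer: 1814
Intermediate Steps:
B = 1776 (B = -4 - 20*(-38 - 51) = -4 - 20*(-89) = -4 + 1780 = 1776)
B - g(66, 193) = 1776 - 1*(-38) = 1776 + 38 = 1814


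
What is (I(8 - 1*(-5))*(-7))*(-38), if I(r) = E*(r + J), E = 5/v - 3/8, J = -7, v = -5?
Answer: -4389/2 ≈ -2194.5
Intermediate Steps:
E = -11/8 (E = 5/(-5) - 3/8 = 5*(-⅕) - 3*⅛ = -1 - 3/8 = -11/8 ≈ -1.3750)
I(r) = 77/8 - 11*r/8 (I(r) = -11*(r - 7)/8 = -11*(-7 + r)/8 = 77/8 - 11*r/8)
(I(8 - 1*(-5))*(-7))*(-38) = ((77/8 - 11*(8 - 1*(-5))/8)*(-7))*(-38) = ((77/8 - 11*(8 + 5)/8)*(-7))*(-38) = ((77/8 - 11/8*13)*(-7))*(-38) = ((77/8 - 143/8)*(-7))*(-38) = -33/4*(-7)*(-38) = (231/4)*(-38) = -4389/2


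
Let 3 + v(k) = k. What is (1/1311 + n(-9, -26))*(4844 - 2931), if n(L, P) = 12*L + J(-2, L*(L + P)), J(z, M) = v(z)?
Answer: -283395646/1311 ≈ -2.1617e+5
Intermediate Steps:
v(k) = -3 + k
J(z, M) = -3 + z
n(L, P) = -5 + 12*L (n(L, P) = 12*L + (-3 - 2) = 12*L - 5 = -5 + 12*L)
(1/1311 + n(-9, -26))*(4844 - 2931) = (1/1311 + (-5 + 12*(-9)))*(4844 - 2931) = (1/1311 + (-5 - 108))*1913 = (1/1311 - 113)*1913 = -148142/1311*1913 = -283395646/1311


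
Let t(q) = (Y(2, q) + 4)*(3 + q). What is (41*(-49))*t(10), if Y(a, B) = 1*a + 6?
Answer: -313404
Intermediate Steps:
Y(a, B) = 6 + a (Y(a, B) = a + 6 = 6 + a)
t(q) = 36 + 12*q (t(q) = ((6 + 2) + 4)*(3 + q) = (8 + 4)*(3 + q) = 12*(3 + q) = 36 + 12*q)
(41*(-49))*t(10) = (41*(-49))*(36 + 12*10) = -2009*(36 + 120) = -2009*156 = -313404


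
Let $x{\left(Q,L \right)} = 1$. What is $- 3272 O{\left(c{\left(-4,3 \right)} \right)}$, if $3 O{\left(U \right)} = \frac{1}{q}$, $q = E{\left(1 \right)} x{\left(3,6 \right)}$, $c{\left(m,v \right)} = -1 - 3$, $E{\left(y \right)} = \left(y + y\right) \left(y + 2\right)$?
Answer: $- \frac{1636}{9} \approx -181.78$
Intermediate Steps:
$E{\left(y \right)} = 2 y \left(2 + y\right)$
$c{\left(m,v \right)} = -4$ ($c{\left(m,v \right)} = -1 - 3 = -4$)
$q = 6$ ($q = 2 \cdot 1 \left(2 + 1\right) 1 = 2 \cdot 1 \cdot 3 \cdot 1 = 6 \cdot 1 = 6$)
$O{\left(U \right)} = \frac{1}{18}$ ($O{\left(U \right)} = \frac{1}{3 \cdot 6} = \frac{1}{3} \cdot \frac{1}{6} = \frac{1}{18}$)
$- 3272 O{\left(c{\left(-4,3 \right)} \right)} = \left(-3272\right) \frac{1}{18} = - \frac{1636}{9}$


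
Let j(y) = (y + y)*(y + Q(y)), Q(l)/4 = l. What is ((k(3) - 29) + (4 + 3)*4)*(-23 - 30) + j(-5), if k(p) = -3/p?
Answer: 356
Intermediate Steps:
Q(l) = 4*l
j(y) = 10*y**2 (j(y) = (y + y)*(y + 4*y) = (2*y)*(5*y) = 10*y**2)
((k(3) - 29) + (4 + 3)*4)*(-23 - 30) + j(-5) = ((-3/3 - 29) + (4 + 3)*4)*(-23 - 30) + 10*(-5)**2 = ((-3*1/3 - 29) + 7*4)*(-53) + 10*25 = ((-1 - 29) + 28)*(-53) + 250 = (-30 + 28)*(-53) + 250 = -2*(-53) + 250 = 106 + 250 = 356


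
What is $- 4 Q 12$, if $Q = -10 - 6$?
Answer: $768$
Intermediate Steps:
$Q = -16$ ($Q = -10 - 6 = -16$)
$- 4 Q 12 = \left(-4\right) \left(-16\right) 12 = 64 \cdot 12 = 768$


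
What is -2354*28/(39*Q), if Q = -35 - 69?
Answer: 8239/507 ≈ 16.250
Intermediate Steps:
Q = -104
-2354*28/(39*Q) = -2354/(-195/(-140)*(-104)) = -2354/(-195*(-1/140)*(-104)) = -2354/((39/28)*(-104)) = -2354/(-1014/7) = -2354*(-7/1014) = 8239/507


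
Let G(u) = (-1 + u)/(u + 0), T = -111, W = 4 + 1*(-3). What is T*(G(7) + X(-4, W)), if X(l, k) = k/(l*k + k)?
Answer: -407/7 ≈ -58.143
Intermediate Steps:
W = 1 (W = 4 - 3 = 1)
X(l, k) = k/(k + k*l) (X(l, k) = k/(k*l + k) = k/(k + k*l))
G(u) = (-1 + u)/u
T*(G(7) + X(-4, W)) = -111*((-1 + 7)/7 + 1/(1 - 4)) = -111*((1/7)*6 + 1/(-3)) = -111*(6/7 - 1/3) = -111*11/21 = -407/7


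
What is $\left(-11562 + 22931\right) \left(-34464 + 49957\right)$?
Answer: $176139917$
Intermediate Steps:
$\left(-11562 + 22931\right) \left(-34464 + 49957\right) = 11369 \cdot 15493 = 176139917$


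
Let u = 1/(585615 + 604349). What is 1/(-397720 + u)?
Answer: -1189964/473272482079 ≈ -2.5143e-6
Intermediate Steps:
u = 1/1189964 ≈ 8.4036e-7
1/(-397720 + u) = 1/(-397720 + 1/1189964) = 1/(-473272482079/1189964) = -1189964/473272482079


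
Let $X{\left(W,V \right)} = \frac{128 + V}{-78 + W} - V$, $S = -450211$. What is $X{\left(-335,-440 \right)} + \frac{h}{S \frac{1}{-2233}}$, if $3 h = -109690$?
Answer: $\frac{144699127246}{557811429} \approx 259.41$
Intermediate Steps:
$h = - \frac{109690}{3}$ ($h = \frac{1}{3} \left(-109690\right) = - \frac{109690}{3} \approx -36563.0$)
$X{\left(W,V \right)} = - V + \frac{128 + V}{-78 + W}$ ($X{\left(W,V \right)} = \frac{128 + V}{-78 + W} - V = - V + \frac{128 + V}{-78 + W}$)
$X{\left(-335,-440 \right)} + \frac{h}{S \frac{1}{-2233}} = \frac{128 + 79 \left(-440\right) - \left(-440\right) \left(-335\right)}{-78 - 335} - \frac{109690}{3 \left(- \frac{450211}{-2233}\right)} = \frac{128 - 34760 - 147400}{-413} - \frac{109690}{3 \left(\left(-450211\right) \left(- \frac{1}{2233}\right)\right)} = \left(- \frac{1}{413}\right) \left(-182032\right) - \frac{109690}{3 \cdot \frac{450211}{2233}} = \frac{182032}{413} - \frac{244937770}{1350633} = \frac{144699127246}{557811429}$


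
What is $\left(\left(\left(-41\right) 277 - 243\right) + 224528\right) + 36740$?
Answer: $249668$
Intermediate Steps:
$\left(\left(\left(-41\right) 277 - 243\right) + 224528\right) + 36740 = \left(\left(-11357 - 243\right) + 224528\right) + 36740 = \left(-11600 + 224528\right) + 36740 = 212928 + 36740 = 249668$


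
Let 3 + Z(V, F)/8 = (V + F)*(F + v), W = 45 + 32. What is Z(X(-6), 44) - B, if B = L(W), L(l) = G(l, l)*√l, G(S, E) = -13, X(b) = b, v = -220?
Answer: -53528 + 13*√77 ≈ -53414.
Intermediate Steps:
W = 77
Z(V, F) = -24 + 8*(-220 + F)*(F + V) (Z(V, F) = -24 + 8*((V + F)*(F - 220)) = -24 + 8*((F + V)*(-220 + F)) = -24 + 8*((-220 + F)*(F + V)) = -24 + 8*(-220 + F)*(F + V))
L(l) = -13*√l
B = -13*√77 ≈ -114.07
Z(X(-6), 44) - B = (-24 - 1760*44 - 1760*(-6) + 8*44² + 8*44*(-6)) - (-13)*√77 = (-24 - 77440 + 10560 + 8*1936 - 2112) + 13*√77 = (-24 - 77440 + 10560 + 15488 - 2112) + 13*√77 = -53528 + 13*√77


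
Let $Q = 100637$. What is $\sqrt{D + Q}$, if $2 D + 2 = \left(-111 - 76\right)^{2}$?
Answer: $\frac{3 \sqrt{52498}}{2} \approx 343.69$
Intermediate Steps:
$D = \frac{34967}{2}$ ($D = -1 + \frac{\left(-111 - 76\right)^{2}}{2} = -1 + \frac{\left(-187\right)^{2}}{2} = -1 + \frac{1}{2} \cdot 34969 = -1 + \frac{34969}{2} = \frac{34967}{2} \approx 17484.0$)
$\sqrt{D + Q} = \sqrt{\frac{34967}{2} + 100637} = \sqrt{\frac{236241}{2}} = \frac{3 \sqrt{52498}}{2}$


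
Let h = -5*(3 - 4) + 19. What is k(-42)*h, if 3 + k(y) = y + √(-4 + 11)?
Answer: -1080 + 24*√7 ≈ -1016.5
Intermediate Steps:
k(y) = -3 + y + √7 (k(y) = -3 + (y + √(-4 + 11)) = -3 + (y + √7) = -3 + y + √7)
h = 24 (h = -5*(-1) + 19 = 5 + 19 = 24)
k(-42)*h = (-3 - 42 + √7)*24 = (-45 + √7)*24 = -1080 + 24*√7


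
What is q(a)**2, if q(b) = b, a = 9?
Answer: 81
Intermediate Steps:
q(a)**2 = 9**2 = 81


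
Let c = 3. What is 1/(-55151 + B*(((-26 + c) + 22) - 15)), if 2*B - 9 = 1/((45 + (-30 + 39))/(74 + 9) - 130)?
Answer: -1342/74109183 ≈ -1.8108e-5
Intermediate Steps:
B = 96541/21472 (B = 9/2 + 1/(2*((45 + (-30 + 39))/(74 + 9) - 130)) = 9/2 + 1/(2*((45 + 9)/83 - 130)) = 9/2 + 1/(2*(54*(1/83) - 130)) = 9/2 + 1/(2*(54/83 - 130)) = 9/2 + 1/(2*(-10736/83)) = 9/2 + (½)*(-83/10736) = 9/2 - 83/21472 = 96541/21472 ≈ 4.4961)
1/(-55151 + B*(((-26 + c) + 22) - 15)) = 1/(-55151 + 96541*(((-26 + 3) + 22) - 15)/21472) = 1/(-55151 + 96541*((-23 + 22) - 15)/21472) = 1/(-55151 + 96541*(-1 - 15)/21472) = 1/(-55151 + (96541/21472)*(-16)) = 1/(-55151 - 96541/1342) = 1/(-74109183/1342) = -1342/74109183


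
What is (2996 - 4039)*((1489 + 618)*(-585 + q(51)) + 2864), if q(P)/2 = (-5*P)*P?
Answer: 58442211443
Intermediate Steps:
q(P) = -10*P² (q(P) = 2*((-5*P)*P) = 2*(-5*P²) = -10*P²)
(2996 - 4039)*((1489 + 618)*(-585 + q(51)) + 2864) = (2996 - 4039)*((1489 + 618)*(-585 - 10*51²) + 2864) = -1043*(2107*(-585 - 10*2601) + 2864) = -1043*(2107*(-585 - 26010) + 2864) = -1043*(2107*(-26595) + 2864) = -1043*(-56035665 + 2864) = -1043*(-56032801) = 58442211443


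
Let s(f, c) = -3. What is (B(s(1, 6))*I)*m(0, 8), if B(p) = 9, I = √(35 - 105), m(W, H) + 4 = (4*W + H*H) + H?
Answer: 612*I*√70 ≈ 5120.4*I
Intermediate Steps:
m(W, H) = -4 + H + H² + 4*W (m(W, H) = -4 + ((4*W + H*H) + H) = -4 + ((4*W + H²) + H) = -4 + ((H² + 4*W) + H) = -4 + (H + H² + 4*W) = -4 + H + H² + 4*W)
I = I*√70 (I = √(-70) = I*√70 ≈ 8.3666*I)
(B(s(1, 6))*I)*m(0, 8) = (9*(I*√70))*(-4 + 8 + 8² + 4*0) = (9*I*√70)*(-4 + 8 + 64 + 0) = (9*I*√70)*68 = 612*I*√70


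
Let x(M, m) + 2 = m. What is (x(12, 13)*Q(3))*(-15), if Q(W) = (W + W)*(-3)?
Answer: 2970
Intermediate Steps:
x(M, m) = -2 + m
Q(W) = -6*W (Q(W) = (2*W)*(-3) = -6*W)
(x(12, 13)*Q(3))*(-15) = ((-2 + 13)*(-6*3))*(-15) = (11*(-18))*(-15) = -198*(-15) = 2970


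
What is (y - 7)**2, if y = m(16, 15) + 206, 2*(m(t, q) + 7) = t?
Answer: 40000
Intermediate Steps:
m(t, q) = -7 + t/2
y = 207 (y = (-7 + (1/2)*16) + 206 = (-7 + 8) + 206 = 1 + 206 = 207)
(y - 7)**2 = (207 - 7)**2 = 200**2 = 40000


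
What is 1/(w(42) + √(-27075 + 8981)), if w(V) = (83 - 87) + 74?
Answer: 35/11497 - I*√18094/22994 ≈ 0.0030443 - 0.00585*I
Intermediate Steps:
w(V) = 70 (w(V) = -4 + 74 = 70)
1/(w(42) + √(-27075 + 8981)) = 1/(70 + √(-27075 + 8981)) = 1/(70 + √(-18094)) = 1/(70 + I*√18094)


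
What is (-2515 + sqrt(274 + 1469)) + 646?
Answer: -1869 + sqrt(1743) ≈ -1827.3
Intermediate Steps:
(-2515 + sqrt(274 + 1469)) + 646 = (-2515 + sqrt(1743)) + 646 = -1869 + sqrt(1743)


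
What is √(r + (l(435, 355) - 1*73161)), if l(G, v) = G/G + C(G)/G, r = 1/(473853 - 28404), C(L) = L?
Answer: I*√14516560791472110/445449 ≈ 270.48*I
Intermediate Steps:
r = 1/445449 ≈ 2.2449e-6
l(G, v) = 2 (l(G, v) = G/G + G/G = 1 + 1 = 2)
√(r + (l(435, 355) - 1*73161)) = √(1/445449 + (2 - 1*73161)) = √(1/445449 + (2 - 73161)) = √(1/445449 - 73159) = √(-32588603390/445449) = I*√14516560791472110/445449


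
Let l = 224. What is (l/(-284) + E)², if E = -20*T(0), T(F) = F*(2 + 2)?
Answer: 3136/5041 ≈ 0.62210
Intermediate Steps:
T(F) = 4*F (T(F) = F*4 = 4*F)
E = 0 (E = -80*0 = -20*0 = 0)
(l/(-284) + E)² = (224/(-284) + 0)² = (224*(-1/284) + 0)² = (-56/71 + 0)² = (-56/71)² = 3136/5041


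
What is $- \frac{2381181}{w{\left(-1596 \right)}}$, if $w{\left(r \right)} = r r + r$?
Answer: $- \frac{72157}{77140} \approx -0.9354$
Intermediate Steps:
$w{\left(r \right)} = r + r^{2}$ ($w{\left(r \right)} = r^{2} + r = r + r^{2}$)
$- \frac{2381181}{w{\left(-1596 \right)}} = - \frac{2381181}{\left(-1596\right) \left(1 - 1596\right)} = - \frac{2381181}{\left(-1596\right) \left(-1595\right)} = - \frac{2381181}{2545620} = \left(-2381181\right) \frac{1}{2545620} = - \frac{72157}{77140}$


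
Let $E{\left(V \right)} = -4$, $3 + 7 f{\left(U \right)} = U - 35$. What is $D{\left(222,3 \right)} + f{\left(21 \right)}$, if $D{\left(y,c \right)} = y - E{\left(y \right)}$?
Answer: $\frac{1565}{7} \approx 223.57$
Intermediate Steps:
$f{\left(U \right)} = - \frac{38}{7} + \frac{U}{7}$ ($f{\left(U \right)} = - \frac{3}{7} + \frac{U - 35}{7} = - \frac{3}{7} + \frac{-35 + U}{7} = - \frac{3}{7} + \left(-5 + \frac{U}{7}\right) = - \frac{38}{7} + \frac{U}{7}$)
$D{\left(y,c \right)} = 4 + y$ ($D{\left(y,c \right)} = y - -4 = y + 4 = 4 + y$)
$D{\left(222,3 \right)} + f{\left(21 \right)} = \left(4 + 222\right) + \left(- \frac{38}{7} + \frac{1}{7} \cdot 21\right) = 226 + \left(- \frac{38}{7} + 3\right) = 226 - \frac{17}{7} = \frac{1565}{7}$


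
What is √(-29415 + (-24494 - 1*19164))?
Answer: I*√73073 ≈ 270.32*I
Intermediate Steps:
√(-29415 + (-24494 - 1*19164)) = √(-29415 + (-24494 - 19164)) = √(-29415 - 43658) = √(-73073) = I*√73073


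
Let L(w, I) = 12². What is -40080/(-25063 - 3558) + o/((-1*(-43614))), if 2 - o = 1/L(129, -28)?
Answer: 251727287507/179751786336 ≈ 1.4004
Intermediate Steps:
L(w, I) = 144
o = 287/144 (o = 2 - 1/144 = 287/144 ≈ 1.9931)
-40080/(-25063 - 3558) + o/((-1*(-43614))) = -40080/(-25063 - 3558) + 287/(144*((-1*(-43614)))) = -40080/(-28621) + (287/144)/43614 = -40080*(-1/28621) + (287/144)*(1/43614) = 40080/28621 + 287/6280416 = 251727287507/179751786336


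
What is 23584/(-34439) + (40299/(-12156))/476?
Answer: -6564329465/9489184304 ≈ -0.69177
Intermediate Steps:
23584/(-34439) + (40299/(-12156))/476 = 23584*(-1/34439) + (40299*(-1/12156))*(1/476) = -23584/34439 - 13433/4052*1/476 = -23584/34439 - 1919/275536 = -6564329465/9489184304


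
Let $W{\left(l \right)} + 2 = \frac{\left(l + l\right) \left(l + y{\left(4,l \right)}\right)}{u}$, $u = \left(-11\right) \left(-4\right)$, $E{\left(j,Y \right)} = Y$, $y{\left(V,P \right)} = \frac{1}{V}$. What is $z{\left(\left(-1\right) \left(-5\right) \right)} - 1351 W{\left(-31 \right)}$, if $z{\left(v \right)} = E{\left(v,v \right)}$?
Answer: $- \frac{4913147}{88} \approx -55831.0$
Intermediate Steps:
$u = 44$
$W{\left(l \right)} = -2 + \frac{l \left(\frac{1}{4} + l\right)}{22}$ ($W{\left(l \right)} = -2 + \frac{\left(l + l\right) \left(l + \frac{1}{4}\right)}{44} = -2 + 2 l \left(l + \frac{1}{4}\right) \frac{1}{44} = -2 + 2 l \left(\frac{1}{4} + l\right) \frac{1}{44} = -2 + \frac{l \left(\frac{1}{4} + l\right)}{22}$)
$z{\left(v \right)} = v$
$z{\left(\left(-1\right) \left(-5\right) \right)} - 1351 W{\left(-31 \right)} = \left(-1\right) \left(-5\right) - 1351 \left(-2 + \frac{\left(-31\right)^{2}}{22} + \frac{1}{88} \left(-31\right)\right) = 5 - 1351 \left(-2 + \frac{1}{22} \cdot 961 - \frac{31}{88}\right) = 5 - 1351 \left(-2 + \frac{961}{22} - \frac{31}{88}\right) = 5 - \frac{4913587}{88} = - \frac{4913147}{88}$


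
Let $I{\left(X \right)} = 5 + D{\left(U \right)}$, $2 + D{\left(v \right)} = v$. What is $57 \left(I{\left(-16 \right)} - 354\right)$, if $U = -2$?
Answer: $-20121$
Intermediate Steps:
$D{\left(v \right)} = -2 + v$
$I{\left(X \right)} = 1$ ($I{\left(X \right)} = 5 - 4 = 1$)
$57 \left(I{\left(-16 \right)} - 354\right) = 57 \left(1 - 354\right) = 57 \left(-353\right) = -20121$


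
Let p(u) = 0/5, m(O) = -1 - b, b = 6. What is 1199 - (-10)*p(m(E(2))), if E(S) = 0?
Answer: 1199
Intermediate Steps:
m(O) = -7 (m(O) = -1 - 1*6 = -1 - 6 = -7)
p(u) = 0 (p(u) = 0*(⅕) = 0)
1199 - (-10)*p(m(E(2))) = 1199 - (-10)*0 = 1199 - 1*0 = 1199 + 0 = 1199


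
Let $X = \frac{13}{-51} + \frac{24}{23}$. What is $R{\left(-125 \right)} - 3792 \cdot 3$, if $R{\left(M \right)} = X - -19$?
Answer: $- \frac{13320836}{1173} \approx -11356.0$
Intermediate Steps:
$X = \frac{925}{1173}$ ($X = 13 \left(- \frac{1}{51}\right) + 24 \cdot \frac{1}{23} = - \frac{13}{51} + \frac{24}{23} = \frac{925}{1173} \approx 0.78858$)
$R{\left(M \right)} = \frac{23212}{1173}$ ($R{\left(M \right)} = \frac{925}{1173} - -19 = \frac{925}{1173} + 19 = \frac{23212}{1173}$)
$R{\left(-125 \right)} - 3792 \cdot 3 = \frac{23212}{1173} - 3792 \cdot 3 = \frac{23212}{1173} - 11376 = - \frac{13320836}{1173}$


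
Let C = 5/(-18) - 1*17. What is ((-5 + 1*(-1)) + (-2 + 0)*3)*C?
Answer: 622/3 ≈ 207.33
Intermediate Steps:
C = -311/18 (C = 5*(-1/18) - 17 = -5/18 - 17 = -311/18 ≈ -17.278)
((-5 + 1*(-1)) + (-2 + 0)*3)*C = ((-5 + 1*(-1)) + (-2 + 0)*3)*(-311/18) = ((-5 - 1) - 2*3)*(-311/18) = (-6 - 6)*(-311/18) = -12*(-311/18) = 622/3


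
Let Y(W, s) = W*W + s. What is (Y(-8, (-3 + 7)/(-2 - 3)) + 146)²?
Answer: 1094116/25 ≈ 43765.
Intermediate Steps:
Y(W, s) = s + W² (Y(W, s) = W² + s = s + W²)
(Y(-8, (-3 + 7)/(-2 - 3)) + 146)² = (((-3 + 7)/(-2 - 3) + (-8)²) + 146)² = ((4/(-5) + 64) + 146)² = ((4*(-⅕) + 64) + 146)² = ((-⅘ + 64) + 146)² = (316/5 + 146)² = (1046/5)² = 1094116/25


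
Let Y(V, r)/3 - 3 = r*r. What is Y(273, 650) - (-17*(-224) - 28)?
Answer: 1263729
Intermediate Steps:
Y(V, r) = 9 + 3*r² (Y(V, r) = 9 + 3*(r*r) = 9 + 3*r²)
Y(273, 650) - (-17*(-224) - 28) = (9 + 3*650²) - (-17*(-224) - 28) = (9 + 3*422500) - (3808 - 28) = (9 + 1267500) - 1*3780 = 1267509 - 3780 = 1263729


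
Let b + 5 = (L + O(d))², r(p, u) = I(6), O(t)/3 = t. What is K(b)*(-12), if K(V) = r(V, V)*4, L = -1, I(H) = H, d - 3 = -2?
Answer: -288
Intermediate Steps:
d = 1 (d = 3 - 2 = 1)
O(t) = 3*t
r(p, u) = 6
b = -1 (b = -5 + (-1 + 3*1)² = -5 + (-1 + 3)² = -5 + 2² = -5 + 4 = -1)
K(V) = 24 (K(V) = 6*4 = 24)
K(b)*(-12) = 24*(-12) = -288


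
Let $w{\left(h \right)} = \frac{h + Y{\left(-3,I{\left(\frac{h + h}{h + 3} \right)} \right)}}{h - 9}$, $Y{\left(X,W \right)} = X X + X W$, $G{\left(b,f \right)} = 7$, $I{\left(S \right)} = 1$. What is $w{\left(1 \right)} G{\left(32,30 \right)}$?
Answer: $- \frac{49}{8} \approx -6.125$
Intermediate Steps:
$Y{\left(X,W \right)} = X^{2} + W X$
$w{\left(h \right)} = \frac{6 + h}{-9 + h}$ ($w{\left(h \right)} = \frac{h - 3 \left(1 - 3\right)}{h - 9} = \frac{h - -6}{-9 + h} = \frac{h + 6}{-9 + h} = \frac{6 + h}{-9 + h}$)
$w{\left(1 \right)} G{\left(32,30 \right)} = \frac{6 + 1}{-9 + 1} \cdot 7 = \frac{1}{-8} \cdot 7 \cdot 7 = \left(- \frac{1}{8}\right) 7 \cdot 7 = \left(- \frac{7}{8}\right) 7 = - \frac{49}{8}$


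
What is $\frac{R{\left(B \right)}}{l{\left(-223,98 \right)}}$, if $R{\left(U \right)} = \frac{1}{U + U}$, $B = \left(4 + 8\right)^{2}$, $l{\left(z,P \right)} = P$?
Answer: $\frac{1}{28224} \approx 3.5431 \cdot 10^{-5}$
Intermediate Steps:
$B = 144$ ($B = 12^{2} = 144$)
$R{\left(U \right)} = \frac{1}{2 U}$
$\frac{R{\left(B \right)}}{l{\left(-223,98 \right)}} = \frac{\frac{1}{2} \cdot \frac{1}{144}}{98} = \frac{1}{2} \cdot \frac{1}{144} \cdot \frac{1}{98} = \frac{1}{288} \cdot \frac{1}{98} = \frac{1}{28224}$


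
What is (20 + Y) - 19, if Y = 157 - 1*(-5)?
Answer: 163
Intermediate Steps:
Y = 162 (Y = 157 + 5 = 162)
(20 + Y) - 19 = (20 + 162) - 19 = 182 - 19 = 163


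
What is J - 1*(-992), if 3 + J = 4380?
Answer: 5369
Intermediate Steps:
J = 4377 (J = -3 + 4380 = 4377)
J - 1*(-992) = 4377 - 1*(-992) = 4377 + 992 = 5369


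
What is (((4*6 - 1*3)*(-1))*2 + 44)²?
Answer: 4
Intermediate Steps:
(((4*6 - 1*3)*(-1))*2 + 44)² = (((24 - 3)*(-1))*2 + 44)² = ((21*(-1))*2 + 44)² = (-21*2 + 44)² = (-42 + 44)² = 2² = 4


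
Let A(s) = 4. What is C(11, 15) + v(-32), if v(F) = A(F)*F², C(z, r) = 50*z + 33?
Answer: 4679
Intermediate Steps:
C(z, r) = 33 + 50*z
v(F) = 4*F²
C(11, 15) + v(-32) = (33 + 50*11) + 4*(-32)² = (33 + 550) + 4*1024 = 583 + 4096 = 4679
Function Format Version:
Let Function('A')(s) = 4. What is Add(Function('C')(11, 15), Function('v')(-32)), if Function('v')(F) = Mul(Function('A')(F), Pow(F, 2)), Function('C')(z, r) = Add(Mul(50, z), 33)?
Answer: 4679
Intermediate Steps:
Function('C')(z, r) = Add(33, Mul(50, z))
Function('v')(F) = Mul(4, Pow(F, 2))
Add(Function('C')(11, 15), Function('v')(-32)) = Add(Add(33, Mul(50, 11)), Mul(4, Pow(-32, 2))) = Add(Add(33, 550), Mul(4, 1024)) = Add(583, 4096) = 4679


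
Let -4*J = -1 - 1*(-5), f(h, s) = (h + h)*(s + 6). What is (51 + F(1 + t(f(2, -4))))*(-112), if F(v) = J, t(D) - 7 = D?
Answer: -5600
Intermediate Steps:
f(h, s) = 2*h*(6 + s) (f(h, s) = (2*h)*(6 + s) = 2*h*(6 + s))
t(D) = 7 + D
J = -1 (J = -(-1 - 1*(-5))/4 = -(-1 + 5)/4 = -¼*4 = -1)
F(v) = -1
(51 + F(1 + t(f(2, -4))))*(-112) = (51 - 1)*(-112) = 50*(-112) = -5600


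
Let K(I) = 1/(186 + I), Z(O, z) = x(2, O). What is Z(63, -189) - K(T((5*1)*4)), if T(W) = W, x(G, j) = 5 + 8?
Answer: 2677/206 ≈ 12.995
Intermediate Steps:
x(G, j) = 13
Z(O, z) = 13
Z(63, -189) - K(T((5*1)*4)) = 13 - 1/(186 + (5*1)*4) = 13 - 1/(186 + 5*4) = 13 - 1/(186 + 20) = 13 - 1/206 = 2677/206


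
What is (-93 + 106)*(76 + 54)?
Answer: 1690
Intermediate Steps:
(-93 + 106)*(76 + 54) = 13*130 = 1690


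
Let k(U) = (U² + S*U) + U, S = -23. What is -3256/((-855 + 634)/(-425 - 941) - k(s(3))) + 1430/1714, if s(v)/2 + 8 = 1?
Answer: 4303769217/589824251 ≈ 7.2967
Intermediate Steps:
s(v) = -14 (s(v) = -16 + 2*1 = -16 + 2 = -14)
k(U) = U² - 22*U (k(U) = (U² - 23*U) + U = U² - 22*U)
-3256/((-855 + 634)/(-425 - 941) - k(s(3))) + 1430/1714 = -3256/((-855 + 634)/(-425 - 941) - (-14)*(-22 - 14)) + 1430/1714 = -3256/(-221/(-1366) - (-14)*(-36)) + 1430*(1/1714) = -3256/(-221*(-1/1366) - 1*504) + 715/857 = -3256/(221/1366 - 504) + 715/857 = -3256/(-688243/1366) + 715/857 = -3256*(-1366/688243) + 715/857 = 4447696/688243 + 715/857 = 4303769217/589824251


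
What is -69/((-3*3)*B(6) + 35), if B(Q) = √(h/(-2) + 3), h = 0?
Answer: -2415/982 - 621*√3/982 ≈ -3.5546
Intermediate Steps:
B(Q) = √3 (B(Q) = √(0/(-2) + 3) = √(0*(-½) + 3) = √(0 + 3) = √3)
-69/((-3*3)*B(6) + 35) = -69/((-3*3)*√3 + 35) = -69/(-9*√3 + 35) = -69/(35 - 9*√3)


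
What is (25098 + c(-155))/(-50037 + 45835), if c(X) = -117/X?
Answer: -3890307/651310 ≈ -5.9731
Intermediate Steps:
(25098 + c(-155))/(-50037 + 45835) = (25098 - 117/(-155))/(-50037 + 45835) = (25098 - 117*(-1/155))/(-4202) = (25098 + 117/155)*(-1/4202) = (3890307/155)*(-1/4202) = -3890307/651310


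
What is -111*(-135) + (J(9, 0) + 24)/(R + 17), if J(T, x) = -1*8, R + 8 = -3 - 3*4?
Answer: 44947/3 ≈ 14982.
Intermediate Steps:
R = -23 (R = -8 + (-3 - 3*4) = -8 + (-3 - 12) = -8 - 15 = -23)
J(T, x) = -8
-111*(-135) + (J(9, 0) + 24)/(R + 17) = -111*(-135) + (-8 + 24)/(-23 + 17) = 14985 + 16/(-6) = 14985 + 16*(-1/6) = 14985 - 8/3 = 44947/3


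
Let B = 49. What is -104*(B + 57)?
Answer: -11024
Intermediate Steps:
-104*(B + 57) = -104*(49 + 57) = -104*106 = -11024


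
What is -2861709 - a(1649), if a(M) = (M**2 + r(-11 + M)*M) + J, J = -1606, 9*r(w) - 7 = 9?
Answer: -50240120/9 ≈ -5.5822e+6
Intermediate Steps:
r(w) = 16/9 (r(w) = 7/9 + (1/9)*9 = 7/9 + 1 = 16/9)
a(M) = -1606 + M**2 + 16*M/9 (a(M) = (M**2 + 16*M/9) - 1606 = -1606 + M**2 + 16*M/9)
-2861709 - a(1649) = -2861709 - (-1606 + 1649**2 + (16/9)*1649) = -2861709 - (-1606 + 2719201 + 26384/9) = -2861709 - 1*24484739/9 = -2861709 - 24484739/9 = -50240120/9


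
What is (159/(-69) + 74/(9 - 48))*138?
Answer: -7538/13 ≈ -579.85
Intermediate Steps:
(159/(-69) + 74/(9 - 48))*138 = (159*(-1/69) + 74/(-39))*138 = (-53/23 + 74*(-1/39))*138 = (-53/23 - 74/39)*138 = -3769/897*138 = -7538/13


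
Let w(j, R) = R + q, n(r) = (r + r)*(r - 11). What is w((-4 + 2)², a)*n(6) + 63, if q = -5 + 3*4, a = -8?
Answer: 123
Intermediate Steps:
q = 7 (q = -5 + 12 = 7)
n(r) = 2*r*(-11 + r) (n(r) = (2*r)*(-11 + r) = 2*r*(-11 + r))
w(j, R) = 7 + R (w(j, R) = R + 7 = 7 + R)
w((-4 + 2)², a)*n(6) + 63 = (7 - 8)*(2*6*(-11 + 6)) + 63 = -2*6*(-5) + 63 = -1*(-60) + 63 = 60 + 63 = 123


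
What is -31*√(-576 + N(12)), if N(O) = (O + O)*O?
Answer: -372*I*√2 ≈ -526.09*I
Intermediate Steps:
N(O) = 2*O² (N(O) = (2*O)*O = 2*O²)
-31*√(-576 + N(12)) = -31*√(-576 + 2*12²) = -31*√(-576 + 2*144) = -31*√(-576 + 288) = -372*I*√2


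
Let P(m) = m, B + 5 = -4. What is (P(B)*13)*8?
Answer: -936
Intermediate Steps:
B = -9 (B = -5 - 4 = -9)
(P(B)*13)*8 = -9*13*8 = -117*8 = -936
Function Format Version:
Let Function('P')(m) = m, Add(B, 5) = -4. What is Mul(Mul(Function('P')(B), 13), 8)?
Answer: -936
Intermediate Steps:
B = -9 (B = Add(-5, -4) = -9)
Mul(Mul(Function('P')(B), 13), 8) = Mul(Mul(-9, 13), 8) = Mul(-117, 8) = -936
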